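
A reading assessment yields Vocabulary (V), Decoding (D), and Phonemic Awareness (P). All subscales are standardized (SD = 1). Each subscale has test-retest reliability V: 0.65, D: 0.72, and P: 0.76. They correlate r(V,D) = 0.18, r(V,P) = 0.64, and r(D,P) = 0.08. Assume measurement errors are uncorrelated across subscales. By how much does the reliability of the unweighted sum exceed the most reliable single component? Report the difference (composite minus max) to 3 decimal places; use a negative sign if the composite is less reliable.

0.059

Var(sum) = 3 + 1.8 = 4.8; true-score variance = 2.13 + 1.8 = 3.93; composite reliability = 0.8187.
Max component reliability = 0.7600.
Difference = 0.8187 − 0.7600 = 0.059.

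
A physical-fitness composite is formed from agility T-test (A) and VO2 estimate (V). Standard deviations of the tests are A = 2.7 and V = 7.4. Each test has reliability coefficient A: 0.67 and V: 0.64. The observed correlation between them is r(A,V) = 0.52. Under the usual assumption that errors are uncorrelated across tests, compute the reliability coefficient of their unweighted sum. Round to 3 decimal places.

0.733

Var(A+V) = 2.7² + 7.4² + 2·[2.7·7.4·0.52] = 62.05 + 20.7792 = 82.8292.
With uncorrelated errors the cross-covariances are all true-score covariance, so they carry over unchanged; only the diagonal terms shrink to ρᵢσᵢ².
True-score variance = [2.7²·0.67 + 7.4²·0.64] + 20.7792 = 39.9307 + 20.7792 = 60.7099.
Reliability = 60.7099 / 82.8292 = 0.733.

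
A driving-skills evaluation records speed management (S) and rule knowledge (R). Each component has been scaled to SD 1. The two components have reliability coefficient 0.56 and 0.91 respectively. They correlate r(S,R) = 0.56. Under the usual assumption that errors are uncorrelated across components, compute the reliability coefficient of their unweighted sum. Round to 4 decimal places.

Var(S+R) = 2 + 2·[0.56] = 2 + 1.12 = 3.12.
Under uncorrelated errors the observed covariances equal the true-score covariances, so only the own-variance terms attenuate.
True-score variance = [0.56 + 0.91] + 1.12 = 1.47 + 1.12 = 2.59.
Reliability = 2.59 / 3.12 = 0.8301.

0.8301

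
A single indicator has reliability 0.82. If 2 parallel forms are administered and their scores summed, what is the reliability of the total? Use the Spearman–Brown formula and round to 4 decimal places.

ρ_k = kρ / (1 + (k−1)ρ) = 2·0.82 / (1 + 1·0.82) = 1.640 / 1.820 = 0.9011.

0.9011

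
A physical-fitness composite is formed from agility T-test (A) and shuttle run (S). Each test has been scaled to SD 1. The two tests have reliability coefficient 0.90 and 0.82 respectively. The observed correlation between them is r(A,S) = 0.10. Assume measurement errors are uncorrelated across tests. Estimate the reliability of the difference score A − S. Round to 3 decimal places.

0.844

Var(A−S) = 1 + 1 − 2·0.10 = 2 − 0.2 = 1.8.
With uncorrelated errors the cross-covariances are all true-score covariance, so they carry over unchanged; only the diagonal terms shrink to ρᵢσᵢ².
True-score variance = [0.90 + 0.82] − 0.2 = 1.72 − 0.2 = 1.52.
Reliability = 1.52 / 1.8 = 0.844.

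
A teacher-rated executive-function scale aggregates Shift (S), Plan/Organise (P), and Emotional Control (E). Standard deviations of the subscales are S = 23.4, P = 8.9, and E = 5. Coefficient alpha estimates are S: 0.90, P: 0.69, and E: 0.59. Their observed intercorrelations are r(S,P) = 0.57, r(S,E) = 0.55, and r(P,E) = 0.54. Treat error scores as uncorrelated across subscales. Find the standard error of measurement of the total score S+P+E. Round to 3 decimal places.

9.464

Var(total) = 651.77 + 414.176 = 1065.95.
True-score variance = 562.209 + 414.176 = 976.385, so reliability = 0.9160.
Error variance = 1065.95 − 976.385 = 89.5611; SEM = √89.5611 = 9.464.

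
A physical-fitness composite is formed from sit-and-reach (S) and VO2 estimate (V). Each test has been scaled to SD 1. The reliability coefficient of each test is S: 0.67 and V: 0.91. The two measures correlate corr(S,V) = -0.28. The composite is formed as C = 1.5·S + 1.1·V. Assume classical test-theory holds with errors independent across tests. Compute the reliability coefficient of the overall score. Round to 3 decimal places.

0.664

Var(C) = 1.5² + 1.1² + 2·[1.65·(-0.28)] = 3.46 − 0.924 = 2.536.
With uncorrelated errors the cross-covariances are all true-score covariance, so they carry over unchanged; only the diagonal terms shrink to ρᵢσᵢ².
True-score variance = [1.5²·0.67 + 1.1²·0.91] − 0.924 = 2.6086 − 0.924 = 1.6846.
Reliability = 1.6846 / 2.536 = 0.664.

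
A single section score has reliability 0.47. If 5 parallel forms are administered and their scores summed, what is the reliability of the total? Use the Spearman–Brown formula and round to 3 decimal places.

0.816

ρ_k = kρ / (1 + (k−1)ρ) = 5·0.47 / (1 + 4·0.47) = 2.350 / 2.880 = 0.816.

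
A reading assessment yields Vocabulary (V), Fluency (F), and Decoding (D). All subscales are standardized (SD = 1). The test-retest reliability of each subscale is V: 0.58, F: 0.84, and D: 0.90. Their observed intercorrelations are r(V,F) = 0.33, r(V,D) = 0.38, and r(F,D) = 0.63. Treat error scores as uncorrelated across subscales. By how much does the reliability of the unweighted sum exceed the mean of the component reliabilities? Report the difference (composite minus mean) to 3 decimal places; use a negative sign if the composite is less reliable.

Var(sum) = 3 + 2.68 = 5.68; true-score variance = 2.32 + 2.68 = 5; composite reliability = 0.8803.
Mean component reliability = 0.7733.
Difference = 0.8803 − 0.7733 = 0.107.

0.107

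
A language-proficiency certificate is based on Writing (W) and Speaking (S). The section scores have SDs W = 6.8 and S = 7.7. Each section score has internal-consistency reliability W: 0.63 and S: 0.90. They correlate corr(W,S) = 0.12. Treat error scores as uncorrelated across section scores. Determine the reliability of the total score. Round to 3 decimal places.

Var(W+S) = 6.8² + 7.7² + 2·[6.8·7.7·0.12] = 105.53 + 12.5664 = 118.096.
Because errors are independent across components, Cov(Tᵢ,Tⱼ) = Cov(Xᵢ,Xⱼ); the off-diagonal part of the true-score variance is the same as above.
True-score variance = [6.8²·0.63 + 7.7²·0.90] + 12.5664 = 82.4922 + 12.5664 = 95.0586.
Reliability = 95.0586 / 118.096 = 0.805.

0.805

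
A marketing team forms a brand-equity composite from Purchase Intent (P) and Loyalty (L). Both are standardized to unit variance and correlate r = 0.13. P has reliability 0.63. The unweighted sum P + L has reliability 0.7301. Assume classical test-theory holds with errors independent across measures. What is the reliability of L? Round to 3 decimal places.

Var(P+L) = 2 + 2·0.13 = 2.260.
True-score variance = ρ_P + ρ_L + 2·0.13, so 0.7301 = (0.63 + ρ_L + 0.26) / 2.260.
ρ_L = 0.7301·2.260 − 0.63 − 0.26 = 0.760.

0.760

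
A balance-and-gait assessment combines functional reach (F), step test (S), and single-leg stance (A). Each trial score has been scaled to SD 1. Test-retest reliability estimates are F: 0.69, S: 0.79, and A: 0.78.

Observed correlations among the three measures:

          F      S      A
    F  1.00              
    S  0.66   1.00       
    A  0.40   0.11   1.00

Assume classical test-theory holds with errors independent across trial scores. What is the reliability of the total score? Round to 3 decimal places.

0.861

Var(F+S+A) = 3 + 2·[0.66 + 0.40 + 0.11] = 3 + 2.34 = 5.34.
Under uncorrelated errors the observed covariances equal the true-score covariances, so only the own-variance terms attenuate.
True-score variance = [0.69 + 0.79 + 0.78] + 2.34 = 2.26 + 2.34 = 4.6.
Reliability = 4.6 / 5.34 = 0.861.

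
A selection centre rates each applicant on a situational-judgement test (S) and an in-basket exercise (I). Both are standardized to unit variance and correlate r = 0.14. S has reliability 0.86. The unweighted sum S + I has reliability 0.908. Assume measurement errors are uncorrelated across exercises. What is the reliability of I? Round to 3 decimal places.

Var(S+I) = 2 + 2·0.14 = 2.280.
True-score variance = ρ_S + ρ_I + 2·0.14, so 0.908 = (0.86 + ρ_I + 0.28) / 2.280.
ρ_I = 0.908·2.280 − 0.86 − 0.28 = 0.930.

0.930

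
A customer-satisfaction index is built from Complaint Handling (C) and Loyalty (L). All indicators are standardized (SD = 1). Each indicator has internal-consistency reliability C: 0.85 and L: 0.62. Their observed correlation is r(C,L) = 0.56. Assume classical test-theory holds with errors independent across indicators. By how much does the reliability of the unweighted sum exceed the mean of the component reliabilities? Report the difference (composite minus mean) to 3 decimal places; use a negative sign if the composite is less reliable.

Var(sum) = 2 + 1.12 = 3.12; true-score variance = 1.47 + 1.12 = 2.59; composite reliability = 0.8301.
Mean component reliability = 0.7350.
Difference = 0.8301 − 0.7350 = 0.095.

0.095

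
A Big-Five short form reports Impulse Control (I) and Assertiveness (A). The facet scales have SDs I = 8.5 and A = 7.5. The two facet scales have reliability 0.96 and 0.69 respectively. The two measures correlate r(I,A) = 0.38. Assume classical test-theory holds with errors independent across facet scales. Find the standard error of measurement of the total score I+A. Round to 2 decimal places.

Var(total) = 128.5 + 48.45 = 176.95.
True-score variance = 108.172 + 48.45 = 156.623, so reliability = 0.8851.
Error variance = 176.95 − 156.623 = 20.3275; SEM = √20.3275 = 4.51.

4.51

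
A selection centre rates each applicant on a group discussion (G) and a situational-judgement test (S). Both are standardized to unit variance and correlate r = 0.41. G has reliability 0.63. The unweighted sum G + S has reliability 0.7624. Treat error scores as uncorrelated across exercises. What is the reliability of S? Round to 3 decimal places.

Var(G+S) = 2 + 2·0.41 = 2.820.
True-score variance = ρ_G + ρ_S + 2·0.41, so 0.7624 = (0.63 + ρ_S + 0.82) / 2.820.
ρ_S = 0.7624·2.820 − 0.63 − 0.82 = 0.700.

0.700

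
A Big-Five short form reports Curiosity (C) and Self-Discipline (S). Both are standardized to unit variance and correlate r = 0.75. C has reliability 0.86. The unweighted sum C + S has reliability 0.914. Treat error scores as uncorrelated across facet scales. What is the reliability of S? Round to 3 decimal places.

0.839

Var(C+S) = 2 + 2·0.75 = 3.500.
True-score variance = ρ_C + ρ_S + 2·0.75, so 0.914 = (0.86 + ρ_S + 1.50) / 3.500.
ρ_S = 0.914·3.500 − 0.86 − 1.50 = 0.839.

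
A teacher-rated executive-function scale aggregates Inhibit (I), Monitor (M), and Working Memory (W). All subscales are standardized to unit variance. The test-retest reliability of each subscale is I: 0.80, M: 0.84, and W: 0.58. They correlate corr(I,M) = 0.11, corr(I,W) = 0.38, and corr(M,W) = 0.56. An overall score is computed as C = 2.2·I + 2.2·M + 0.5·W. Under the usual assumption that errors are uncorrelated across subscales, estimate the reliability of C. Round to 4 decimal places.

0.8586

Var(C) = 2.2² + 2.2² + 0.5² + 2·[4.84·0.11 + 1.1·0.38 + 1.1·0.56] = 9.93 + 3.1328 = 13.0628.
Because errors are independent across components, Cov(Tᵢ,Tⱼ) = Cov(Xᵢ,Xⱼ); the off-diagonal part of the true-score variance is the same as above.
True-score variance = [2.2²·0.80 + 2.2²·0.84 + 0.5²·0.58] + 3.1328 = 8.0826 + 3.1328 = 11.2154.
Reliability = 11.2154 / 13.0628 = 0.8586.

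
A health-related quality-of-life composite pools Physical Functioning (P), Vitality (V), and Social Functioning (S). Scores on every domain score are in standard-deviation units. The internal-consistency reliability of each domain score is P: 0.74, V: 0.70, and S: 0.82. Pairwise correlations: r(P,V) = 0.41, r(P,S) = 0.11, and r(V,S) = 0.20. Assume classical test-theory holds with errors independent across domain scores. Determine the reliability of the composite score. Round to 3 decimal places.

Var(P+V+S) = 3 + 2·[0.41 + 0.11 + 0.20] = 3 + 1.44 = 4.44.
Under uncorrelated errors the observed covariances equal the true-score covariances, so only the own-variance terms attenuate.
True-score variance = [0.74 + 0.70 + 0.82] + 1.44 = 2.26 + 1.44 = 3.7.
Reliability = 3.7 / 4.44 = 0.833.

0.833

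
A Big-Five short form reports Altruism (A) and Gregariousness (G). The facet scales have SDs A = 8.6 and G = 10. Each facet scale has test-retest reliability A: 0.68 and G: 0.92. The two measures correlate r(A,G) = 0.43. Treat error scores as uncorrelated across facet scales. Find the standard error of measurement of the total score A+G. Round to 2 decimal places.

Var(total) = 173.96 + 73.96 = 247.92.
True-score variance = 142.293 + 73.96 = 216.253, so reliability = 0.8723.
Error variance = 247.92 − 216.253 = 31.6672; SEM = √31.6672 = 5.63.

5.63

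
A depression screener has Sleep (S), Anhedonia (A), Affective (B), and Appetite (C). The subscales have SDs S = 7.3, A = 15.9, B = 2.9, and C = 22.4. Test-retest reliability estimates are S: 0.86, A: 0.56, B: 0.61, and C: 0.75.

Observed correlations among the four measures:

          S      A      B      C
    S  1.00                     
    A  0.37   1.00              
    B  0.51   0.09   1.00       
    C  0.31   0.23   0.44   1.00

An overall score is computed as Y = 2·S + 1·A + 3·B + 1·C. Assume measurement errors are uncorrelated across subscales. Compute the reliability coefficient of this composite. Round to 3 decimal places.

Var(Y) = 2²·7.3² + 15.9² + 3²·2.9² + 22.4² + 2·[2·7.3·15.9·0.37 + 6·7.3·2.9·0.51 + 2·7.3·22.4·0.31 + 3·15.9·2.9·0.09 + 15.9·22.4·0.23 + 3·2.9·22.4·0.44] = 1043.42 + 864.336 = 1907.76.
Because errors are independent across components, Cov(Tᵢ,Tⱼ) = Cov(Xᵢ,Xⱼ); the off-diagonal part of the true-score variance is the same as above.
True-score variance = [2²·7.3²·0.86 + 15.9²·0.56 + 3²·2.9²·0.61 + 22.4²·0.75] + 864.336 = 747.382 + 864.336 = 1611.72.
Reliability = 1611.72 / 1907.76 = 0.845.

0.845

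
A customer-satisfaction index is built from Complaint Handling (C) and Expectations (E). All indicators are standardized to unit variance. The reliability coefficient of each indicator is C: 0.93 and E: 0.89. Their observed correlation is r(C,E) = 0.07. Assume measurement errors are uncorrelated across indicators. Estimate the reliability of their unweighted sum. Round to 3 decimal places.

Var(C+E) = 2 + 2·[0.07] = 2 + 0.14 = 2.14.
Under uncorrelated errors the observed covariances equal the true-score covariances, so only the own-variance terms attenuate.
True-score variance = [0.93 + 0.89] + 0.14 = 1.82 + 0.14 = 1.96.
Reliability = 1.96 / 2.14 = 0.916.

0.916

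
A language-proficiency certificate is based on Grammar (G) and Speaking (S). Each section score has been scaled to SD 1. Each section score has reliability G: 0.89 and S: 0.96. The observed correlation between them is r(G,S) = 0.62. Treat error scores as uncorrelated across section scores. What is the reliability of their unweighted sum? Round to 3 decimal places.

0.954

Var(G+S) = 2 + 2·[0.62] = 2 + 1.24 = 3.24.
With uncorrelated errors the cross-covariances are all true-score covariance, so they carry over unchanged; only the diagonal terms shrink to ρᵢσᵢ².
True-score variance = [0.89 + 0.96] + 1.24 = 1.85 + 1.24 = 3.09.
Reliability = 3.09 / 3.24 = 0.954.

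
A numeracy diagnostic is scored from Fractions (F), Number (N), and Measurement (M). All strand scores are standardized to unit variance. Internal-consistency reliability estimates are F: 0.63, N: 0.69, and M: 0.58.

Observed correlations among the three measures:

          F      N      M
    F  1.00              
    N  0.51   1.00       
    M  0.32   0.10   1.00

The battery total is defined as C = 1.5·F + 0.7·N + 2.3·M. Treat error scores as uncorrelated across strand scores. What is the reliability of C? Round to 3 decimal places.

0.724

Var(C) = 1.5² + 0.7² + 2.3² + 2·[1.05·0.51 + 3.45·0.32 + 1.61·0.10] = 8.03 + 3.601 = 11.631.
Under uncorrelated errors the observed covariances equal the true-score covariances, so only the own-variance terms attenuate.
True-score variance = [1.5²·0.63 + 0.7²·0.69 + 2.3²·0.58] + 3.601 = 4.8238 + 3.601 = 8.4248.
Reliability = 8.4248 / 11.631 = 0.724.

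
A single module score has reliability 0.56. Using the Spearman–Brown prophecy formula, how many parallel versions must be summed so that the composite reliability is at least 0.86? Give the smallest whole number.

5

k ≥ ρ*(1−ρ₁)/(ρ₁(1−ρ*)) = 0.86·0.44 / (0.56·0.14) = 4.827.
Smallest integer k = 5.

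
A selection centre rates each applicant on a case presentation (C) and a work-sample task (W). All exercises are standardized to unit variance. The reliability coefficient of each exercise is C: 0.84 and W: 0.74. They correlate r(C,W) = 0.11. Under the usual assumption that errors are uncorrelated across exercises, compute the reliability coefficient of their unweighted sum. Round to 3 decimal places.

Var(C+W) = 2 + 2·[0.11] = 2 + 0.22 = 2.22.
Under uncorrelated errors the observed covariances equal the true-score covariances, so only the own-variance terms attenuate.
True-score variance = [0.84 + 0.74] + 0.22 = 1.58 + 0.22 = 1.8.
Reliability = 1.8 / 2.22 = 0.811.

0.811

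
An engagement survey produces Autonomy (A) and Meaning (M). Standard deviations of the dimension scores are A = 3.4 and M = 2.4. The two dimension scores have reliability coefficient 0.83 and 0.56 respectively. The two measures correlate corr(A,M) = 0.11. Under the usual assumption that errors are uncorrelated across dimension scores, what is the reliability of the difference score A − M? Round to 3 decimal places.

Var(A−M) = 3.4² + 2.4² − 2·3.4·2.4·0.11 = 17.32 − 1.7952 = 15.5248.
Under uncorrelated errors the observed covariances equal the true-score covariances, so only the own-variance terms attenuate.
True-score variance = [3.4²·0.83 + 2.4²·0.56] − 1.7952 = 12.8204 − 1.7952 = 11.0252.
Reliability = 11.0252 / 15.5248 = 0.710.

0.710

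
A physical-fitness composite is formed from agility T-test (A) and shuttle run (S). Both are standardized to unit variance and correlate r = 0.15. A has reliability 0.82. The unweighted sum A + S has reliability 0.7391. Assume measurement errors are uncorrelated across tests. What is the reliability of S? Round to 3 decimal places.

Var(A+S) = 2 + 2·0.15 = 2.300.
True-score variance = ρ_A + ρ_S + 2·0.15, so 0.7391 = (0.82 + ρ_S + 0.30) / 2.300.
ρ_S = 0.7391·2.300 − 0.82 − 0.30 = 0.580.

0.580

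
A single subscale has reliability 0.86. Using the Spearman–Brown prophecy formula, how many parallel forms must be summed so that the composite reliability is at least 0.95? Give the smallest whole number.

4

k ≥ ρ*(1−ρ₁)/(ρ₁(1−ρ*)) = 0.95·0.14 / (0.86·0.05) = 3.093.
Smallest integer k = 4.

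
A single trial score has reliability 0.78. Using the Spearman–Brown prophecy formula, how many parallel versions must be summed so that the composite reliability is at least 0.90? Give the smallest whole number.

k ≥ ρ*(1−ρ₁)/(ρ₁(1−ρ*)) = 0.90·0.22 / (0.78·0.10) = 2.538.
Smallest integer k = 3.

3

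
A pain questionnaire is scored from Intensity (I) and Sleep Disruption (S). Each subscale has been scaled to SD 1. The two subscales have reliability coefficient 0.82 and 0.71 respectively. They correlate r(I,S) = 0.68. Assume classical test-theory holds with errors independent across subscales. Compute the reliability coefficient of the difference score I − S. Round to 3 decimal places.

0.266

Var(I−S) = 1 + 1 − 2·0.68 = 2 − 1.36 = 0.64.
With uncorrelated errors the cross-covariances are all true-score covariance, so they carry over unchanged; only the diagonal terms shrink to ρᵢσᵢ².
True-score variance = [0.82 + 0.71] − 1.36 = 1.53 − 1.36 = 0.17.
Reliability = 0.17 / 0.64 = 0.266.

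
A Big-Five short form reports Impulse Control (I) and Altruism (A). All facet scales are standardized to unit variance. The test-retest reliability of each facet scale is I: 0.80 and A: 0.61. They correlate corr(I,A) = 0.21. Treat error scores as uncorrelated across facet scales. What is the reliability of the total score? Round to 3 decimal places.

Var(I+A) = 2 + 2·[0.21] = 2 + 0.42 = 2.42.
With uncorrelated errors the cross-covariances are all true-score covariance, so they carry over unchanged; only the diagonal terms shrink to ρᵢσᵢ².
True-score variance = [0.80 + 0.61] + 0.42 = 1.41 + 0.42 = 1.83.
Reliability = 1.83 / 2.42 = 0.756.

0.756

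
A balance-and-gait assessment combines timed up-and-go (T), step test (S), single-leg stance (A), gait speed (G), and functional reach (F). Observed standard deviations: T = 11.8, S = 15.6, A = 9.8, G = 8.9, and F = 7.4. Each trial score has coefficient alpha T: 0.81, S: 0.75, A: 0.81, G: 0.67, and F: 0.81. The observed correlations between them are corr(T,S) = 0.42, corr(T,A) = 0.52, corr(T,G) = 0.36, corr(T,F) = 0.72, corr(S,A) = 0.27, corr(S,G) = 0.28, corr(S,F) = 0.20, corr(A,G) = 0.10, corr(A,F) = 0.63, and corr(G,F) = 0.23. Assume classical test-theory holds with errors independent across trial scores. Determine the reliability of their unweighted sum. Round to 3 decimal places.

Var(T+S+A+G+F) = 11.8² + 15.6² + 9.8² + 8.9² + 7.4² + 2·[11.8·15.6·0.42 + 11.8·9.8·0.52 + 11.8·8.9·0.36 + 11.8·7.4·0.72 + 15.6·9.8·0.27 + 15.6·8.9·0.28 + 15.6·7.4·0.20 + 9.8·8.9·0.10 + 9.8·7.4·0.63 + 8.9·7.4·0.23] = 612.61 + 821.844 = 1434.45.
Because errors are independent across components, Cov(Tᵢ,Tⱼ) = Cov(Xᵢ,Xⱼ); the off-diagonal part of the true-score variance is the same as above.
True-score variance = [11.8²·0.81 + 15.6²·0.75 + 9.8²·0.81 + 8.9²·0.67 + 7.4²·0.81] + 821.844 = 470.523 + 821.844 = 1292.37.
Reliability = 1292.37 / 1434.45 = 0.901.

0.901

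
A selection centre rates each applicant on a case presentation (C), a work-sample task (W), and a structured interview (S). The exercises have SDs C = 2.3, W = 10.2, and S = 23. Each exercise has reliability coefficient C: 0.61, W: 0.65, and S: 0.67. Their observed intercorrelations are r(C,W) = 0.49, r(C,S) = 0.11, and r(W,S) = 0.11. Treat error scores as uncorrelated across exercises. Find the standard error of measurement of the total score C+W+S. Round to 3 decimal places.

Var(total) = 638.33 + 86.2408 = 724.571.
True-score variance = 425.283 + 86.2408 = 511.524, so reliability = 0.7060.
Error variance = 724.571 − 511.524 = 213.047; SEM = √213.047 = 14.596.

14.596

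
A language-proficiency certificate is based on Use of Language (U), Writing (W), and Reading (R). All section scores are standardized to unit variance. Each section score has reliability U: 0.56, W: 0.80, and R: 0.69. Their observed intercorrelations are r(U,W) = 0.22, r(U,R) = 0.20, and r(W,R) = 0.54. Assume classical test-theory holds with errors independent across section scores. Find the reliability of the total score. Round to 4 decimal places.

Var(U+W+R) = 3 + 2·[0.22 + 0.20 + 0.54] = 3 + 1.92 = 4.92.
Because errors are independent across components, Cov(Tᵢ,Tⱼ) = Cov(Xᵢ,Xⱼ); the off-diagonal part of the true-score variance is the same as above.
True-score variance = [0.56 + 0.80 + 0.69] + 1.92 = 2.05 + 1.92 = 3.97.
Reliability = 3.97 / 4.92 = 0.8069.

0.8069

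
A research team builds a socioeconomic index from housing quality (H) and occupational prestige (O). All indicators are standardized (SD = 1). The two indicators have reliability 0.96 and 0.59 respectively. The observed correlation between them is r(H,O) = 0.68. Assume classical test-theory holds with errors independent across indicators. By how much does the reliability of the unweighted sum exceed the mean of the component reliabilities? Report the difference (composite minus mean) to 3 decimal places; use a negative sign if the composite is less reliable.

0.091

Var(sum) = 2 + 1.36 = 3.36; true-score variance = 1.55 + 1.36 = 2.91; composite reliability = 0.8661.
Mean component reliability = 0.7750.
Difference = 0.8661 − 0.7750 = 0.091.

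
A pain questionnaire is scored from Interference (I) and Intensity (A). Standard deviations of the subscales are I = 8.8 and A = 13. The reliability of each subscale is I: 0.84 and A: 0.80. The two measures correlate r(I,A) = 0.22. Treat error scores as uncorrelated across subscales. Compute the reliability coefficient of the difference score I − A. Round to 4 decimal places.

Var(I−A) = 8.8² + 13² − 2·8.8·13·0.22 = 246.44 − 50.336 = 196.104.
Because errors are independent across components, Cov(Tᵢ,Tⱼ) = Cov(Xᵢ,Xⱼ); the off-diagonal part of the true-score variance is the same as above.
True-score variance = [8.8²·0.84 + 13²·0.80] − 50.336 = 200.25 − 50.336 = 149.914.
Reliability = 149.914 / 196.104 = 0.7645.

0.7645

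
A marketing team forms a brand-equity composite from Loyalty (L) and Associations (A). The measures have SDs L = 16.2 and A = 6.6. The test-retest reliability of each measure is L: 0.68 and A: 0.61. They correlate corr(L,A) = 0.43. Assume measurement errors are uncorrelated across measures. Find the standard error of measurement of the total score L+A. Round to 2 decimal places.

Var(total) = 306 + 91.9512 = 397.951.
True-score variance = 205.031 + 91.9512 = 296.982, so reliability = 0.7463.
Error variance = 397.951 − 296.982 = 100.969; SEM = √100.969 = 10.05.

10.05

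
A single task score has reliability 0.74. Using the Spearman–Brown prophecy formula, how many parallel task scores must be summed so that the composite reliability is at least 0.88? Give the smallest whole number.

3

k ≥ ρ*(1−ρ₁)/(ρ₁(1−ρ*)) = 0.88·0.26 / (0.74·0.12) = 2.577.
Smallest integer k = 3.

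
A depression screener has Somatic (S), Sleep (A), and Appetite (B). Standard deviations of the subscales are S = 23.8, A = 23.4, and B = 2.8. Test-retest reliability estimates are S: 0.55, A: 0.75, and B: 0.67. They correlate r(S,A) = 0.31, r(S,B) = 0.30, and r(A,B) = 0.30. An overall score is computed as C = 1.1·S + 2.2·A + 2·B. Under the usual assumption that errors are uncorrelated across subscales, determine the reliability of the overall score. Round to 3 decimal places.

Var(C) = 1.1²·23.8² + 2.2²·23.4² + 2²·2.8² + 2·[2.42·23.8·23.4·0.31 + 2.2·23.8·2.8·0.30 + 4.4·23.4·2.8·0.30] = 3366.94 + 1096.54 = 4463.48.
Under uncorrelated errors the observed covariances equal the true-score covariances, so only the own-variance terms attenuate.
True-score variance = [1.1²·23.8²·0.55 + 2.2²·23.4²·0.75 + 2²·2.8²·0.67] + 1096.54 = 2385.62 + 1096.54 = 3482.16.
Reliability = 3482.16 / 4463.48 = 0.780.

0.780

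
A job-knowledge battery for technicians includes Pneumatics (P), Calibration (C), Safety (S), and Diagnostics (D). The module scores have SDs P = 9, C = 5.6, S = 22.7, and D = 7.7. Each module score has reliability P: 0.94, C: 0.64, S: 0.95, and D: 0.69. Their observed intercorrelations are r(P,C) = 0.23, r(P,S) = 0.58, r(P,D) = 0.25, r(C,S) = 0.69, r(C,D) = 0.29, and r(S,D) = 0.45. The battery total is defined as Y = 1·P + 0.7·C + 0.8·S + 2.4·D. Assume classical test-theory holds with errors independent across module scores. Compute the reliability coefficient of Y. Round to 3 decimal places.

0.911

Var(Y) = 9² + 0.7²·5.6² + 0.8²·22.7² + 2.4²·7.7² + 2·[0.7·9·5.6·0.23 + 0.8·9·22.7·0.58 + 2.4·9·7.7·0.25 + 0.56·5.6·22.7·0.69 + 1.68·5.6·7.7·0.29 + 1.92·22.7·7.7·0.45] = 767.662 + 731.271 = 1498.93.
With uncorrelated errors the cross-covariances are all true-score covariance, so they carry over unchanged; only the diagonal terms shrink to ρᵢσᵢ².
True-score variance = [9²·0.94 + 0.7²·5.6²·0.64 + 0.8²·22.7²·0.95 + 2.4²·7.7²·0.69] + 731.271 = 634.913 + 731.271 = 1366.18.
Reliability = 1366.18 / 1498.93 = 0.911.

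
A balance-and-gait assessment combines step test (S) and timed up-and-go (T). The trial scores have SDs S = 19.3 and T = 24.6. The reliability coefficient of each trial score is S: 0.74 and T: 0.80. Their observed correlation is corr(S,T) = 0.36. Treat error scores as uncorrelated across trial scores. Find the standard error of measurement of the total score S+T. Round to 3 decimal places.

Var(total) = 977.65 + 341.842 = 1319.49.
True-score variance = 759.771 + 341.842 = 1101.61, so reliability = 0.8349.
Error variance = 1319.49 − 1101.61 = 217.879; SEM = √217.879 = 14.761.

14.761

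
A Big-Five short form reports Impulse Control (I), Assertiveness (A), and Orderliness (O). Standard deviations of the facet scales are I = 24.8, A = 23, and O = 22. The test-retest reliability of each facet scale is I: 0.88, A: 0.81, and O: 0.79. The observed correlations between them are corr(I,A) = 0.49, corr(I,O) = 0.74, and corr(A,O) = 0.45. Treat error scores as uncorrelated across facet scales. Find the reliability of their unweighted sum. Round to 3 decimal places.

0.920

Var(I+A+O) = 24.8² + 23² + 22² + 2·[24.8·23·0.49 + 24.8·22·0.74 + 23·22·0.45] = 1628.04 + 1821.88 = 3449.92.
Under uncorrelated errors the observed covariances equal the true-score covariances, so only the own-variance terms attenuate.
True-score variance = [24.8²·0.88 + 23²·0.81 + 22²·0.79] + 1821.88 = 1352.09 + 1821.88 = 3173.97.
Reliability = 3173.97 / 3449.92 = 0.920.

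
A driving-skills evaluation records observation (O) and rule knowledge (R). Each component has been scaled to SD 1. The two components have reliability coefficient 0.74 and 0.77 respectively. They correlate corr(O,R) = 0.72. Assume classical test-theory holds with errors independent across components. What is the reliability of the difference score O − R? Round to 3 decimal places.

0.125

Var(O−R) = 1 + 1 − 2·0.72 = 2 − 1.44 = 0.56.
Because errors are independent across components, Cov(Tᵢ,Tⱼ) = Cov(Xᵢ,Xⱼ); the off-diagonal part of the true-score variance is the same as above.
True-score variance = [0.74 + 0.77] − 1.44 = 1.51 − 1.44 = 0.07.
Reliability = 0.07 / 0.56 = 0.125.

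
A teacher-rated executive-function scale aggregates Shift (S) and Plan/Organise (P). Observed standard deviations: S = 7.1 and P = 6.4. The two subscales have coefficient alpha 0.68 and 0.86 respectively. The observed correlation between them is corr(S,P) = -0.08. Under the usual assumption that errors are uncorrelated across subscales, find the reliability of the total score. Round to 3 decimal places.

0.740

Var(S+P) = 7.1² + 6.4² + 2·[7.1·6.4·(-0.08)] = 91.37 − 7.2704 = 84.0996.
Under uncorrelated errors the observed covariances equal the true-score covariances, so only the own-variance terms attenuate.
True-score variance = [7.1²·0.68 + 6.4²·0.86] − 7.2704 = 69.5044 − 7.2704 = 62.234.
Reliability = 62.234 / 84.0996 = 0.740.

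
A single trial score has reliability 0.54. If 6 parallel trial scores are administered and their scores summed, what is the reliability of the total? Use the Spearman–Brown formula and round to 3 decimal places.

ρ_k = kρ / (1 + (k−1)ρ) = 6·0.54 / (1 + 5·0.54) = 3.240 / 3.700 = 0.876.

0.876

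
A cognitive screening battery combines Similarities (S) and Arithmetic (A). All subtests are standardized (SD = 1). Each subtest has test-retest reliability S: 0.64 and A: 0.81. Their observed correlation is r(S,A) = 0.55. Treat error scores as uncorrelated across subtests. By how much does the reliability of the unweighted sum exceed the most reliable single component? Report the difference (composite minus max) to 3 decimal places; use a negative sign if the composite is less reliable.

Var(sum) = 2 + 1.1 = 3.1; true-score variance = 1.45 + 1.1 = 2.55; composite reliability = 0.8226.
Max component reliability = 0.8100.
Difference = 0.8226 − 0.8100 = 0.013.

0.013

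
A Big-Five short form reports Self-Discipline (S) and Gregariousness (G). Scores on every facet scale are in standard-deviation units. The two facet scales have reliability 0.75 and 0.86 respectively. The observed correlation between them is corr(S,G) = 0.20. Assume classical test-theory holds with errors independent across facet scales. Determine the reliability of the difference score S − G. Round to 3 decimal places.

Var(S−G) = 1 + 1 − 2·0.20 = 2 − 0.4 = 1.6.
Because errors are independent across components, Cov(Tᵢ,Tⱼ) = Cov(Xᵢ,Xⱼ); the off-diagonal part of the true-score variance is the same as above.
True-score variance = [0.75 + 0.86] − 0.4 = 1.61 − 0.4 = 1.21.
Reliability = 1.21 / 1.6 = 0.756.

0.756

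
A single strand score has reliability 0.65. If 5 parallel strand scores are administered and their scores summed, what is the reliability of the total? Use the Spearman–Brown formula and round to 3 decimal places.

0.903

ρ_k = kρ / (1 + (k−1)ρ) = 5·0.65 / (1 + 4·0.65) = 3.250 / 3.600 = 0.903.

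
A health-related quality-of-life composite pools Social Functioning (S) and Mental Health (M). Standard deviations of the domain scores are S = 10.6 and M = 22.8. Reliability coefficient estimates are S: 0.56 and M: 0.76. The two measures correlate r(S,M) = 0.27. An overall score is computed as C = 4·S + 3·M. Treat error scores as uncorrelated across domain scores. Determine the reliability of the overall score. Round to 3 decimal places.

0.762

Var(C) = 4²·10.6² + 3²·22.8² + 2·[12·10.6·22.8·0.27] = 6476.32 + 1566.09 = 8042.41.
Because errors are independent across components, Cov(Tᵢ,Tⱼ) = Cov(Xᵢ,Xⱼ); the off-diagonal part of the true-score variance is the same as above.
True-score variance = [4²·10.6²·0.56 + 3²·22.8²·0.76] + 1566.09 = 4562.45 + 1566.09 = 6128.54.
Reliability = 6128.54 / 8042.41 = 0.762.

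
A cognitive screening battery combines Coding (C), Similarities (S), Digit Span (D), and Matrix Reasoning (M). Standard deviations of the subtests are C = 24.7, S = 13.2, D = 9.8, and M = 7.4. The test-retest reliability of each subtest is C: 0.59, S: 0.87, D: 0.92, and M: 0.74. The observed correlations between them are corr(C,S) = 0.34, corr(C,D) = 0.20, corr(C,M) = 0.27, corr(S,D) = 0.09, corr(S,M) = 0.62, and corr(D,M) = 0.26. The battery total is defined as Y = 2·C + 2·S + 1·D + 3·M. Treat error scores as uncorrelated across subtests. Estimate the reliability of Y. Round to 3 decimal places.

Var(Y) = 2²·24.7² + 2²·13.2² + 9.8² + 3²·7.4² + 2·[4·24.7·13.2·0.34 + 2·24.7·9.8·0.20 + 6·24.7·7.4·0.27 + 2·13.2·9.8·0.09 + 6·13.2·7.4·0.62 + 3·9.8·7.4·0.26] = 3726.2 + 2559.12 = 6285.32.
With uncorrelated errors the cross-covariances are all true-score covariance, so they carry over unchanged; only the diagonal terms shrink to ρᵢσᵢ².
True-score variance = [2²·24.7²·0.59 + 2²·13.2²·0.87 + 9.8²·0.92 + 3²·7.4²·0.74] + 2559.12 = 2499.23 + 2559.12 = 5058.35.
Reliability = 5058.35 / 6285.32 = 0.805.

0.805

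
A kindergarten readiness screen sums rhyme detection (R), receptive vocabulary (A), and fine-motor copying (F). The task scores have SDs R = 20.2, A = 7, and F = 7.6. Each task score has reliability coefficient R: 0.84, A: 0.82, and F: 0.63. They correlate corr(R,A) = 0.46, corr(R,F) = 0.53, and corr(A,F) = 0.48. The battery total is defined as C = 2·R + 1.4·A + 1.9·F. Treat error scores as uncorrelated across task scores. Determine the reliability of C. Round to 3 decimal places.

Var(C) = 2²·20.2² + 1.4²·7² + 1.9²·7.6² + 2·[2.8·20.2·7·0.46 + 3.8·20.2·7.6·0.53 + 2.66·7·7.6·0.48] = 1936.71 + 1118.48 = 3055.19.
With uncorrelated errors the cross-covariances are all true-score covariance, so they carry over unchanged; only the diagonal terms shrink to ρᵢσᵢ².
True-score variance = [2²·20.2²·0.84 + 1.4²·7²·0.82 + 1.9²·7.6²·0.63] + 1118.48 = 1581.13 + 1118.48 = 2699.61.
Reliability = 2699.61 / 3055.19 = 0.884.

0.884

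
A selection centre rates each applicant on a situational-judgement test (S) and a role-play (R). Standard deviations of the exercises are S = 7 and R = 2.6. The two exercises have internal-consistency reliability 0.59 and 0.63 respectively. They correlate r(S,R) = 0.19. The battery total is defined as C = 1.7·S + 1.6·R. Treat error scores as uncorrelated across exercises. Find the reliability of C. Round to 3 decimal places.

Var(C) = 1.7²·7² + 1.6²·2.6² + 2·[2.72·7·2.6·0.19] = 158.916 + 18.8115 = 177.727.
Because errors are independent across components, Cov(Tᵢ,Tⱼ) = Cov(Xᵢ,Xⱼ); the off-diagonal part of the true-score variance is the same as above.
True-score variance = [1.7²·7²·0.59 + 1.6²·2.6²·0.63] + 18.8115 = 94.4524 + 18.8115 = 113.264.
Reliability = 113.264 / 177.727 = 0.637.

0.637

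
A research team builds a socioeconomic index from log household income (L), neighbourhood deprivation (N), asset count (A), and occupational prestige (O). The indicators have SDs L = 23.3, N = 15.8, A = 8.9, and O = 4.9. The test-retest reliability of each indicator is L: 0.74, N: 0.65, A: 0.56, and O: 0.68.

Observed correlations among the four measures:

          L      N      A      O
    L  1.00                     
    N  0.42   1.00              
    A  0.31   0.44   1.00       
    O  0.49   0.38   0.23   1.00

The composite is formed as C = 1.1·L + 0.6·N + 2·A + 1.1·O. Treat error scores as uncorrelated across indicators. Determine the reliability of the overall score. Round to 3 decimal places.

Var(C) = 1.1²·23.3² + 0.6²·15.8² + 2²·8.9² + 1.1²·4.9² + 2·[0.66·23.3·15.8·0.42 + 2.2·23.3·8.9·0.31 + 1.21·23.3·4.9·0.49 + 1.2·15.8·8.9·0.44 + 0.66·15.8·4.9·0.38 + 2.2·8.9·4.9·0.23] = 1092.66 + 853.794 = 1946.45.
Because errors are independent across components, Cov(Tᵢ,Tⱼ) = Cov(Xᵢ,Xⱼ); the off-diagonal part of the true-score variance is the same as above.
True-score variance = [1.1²·23.3²·0.74 + 0.6²·15.8²·0.65 + 2²·8.9²·0.56 + 1.1²·4.9²·0.68] + 853.794 = 741.705 + 853.794 = 1595.5.
Reliability = 1595.5 / 1946.45 = 0.820.

0.820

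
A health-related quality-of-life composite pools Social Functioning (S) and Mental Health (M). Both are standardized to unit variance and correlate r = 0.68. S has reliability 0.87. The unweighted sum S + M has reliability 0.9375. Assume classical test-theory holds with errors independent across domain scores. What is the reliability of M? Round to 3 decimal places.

0.920

Var(S+M) = 2 + 2·0.68 = 3.360.
True-score variance = ρ_S + ρ_M + 2·0.68, so 0.9375 = (0.87 + ρ_M + 1.36) / 3.360.
ρ_M = 0.9375·3.360 − 0.87 − 1.36 = 0.920.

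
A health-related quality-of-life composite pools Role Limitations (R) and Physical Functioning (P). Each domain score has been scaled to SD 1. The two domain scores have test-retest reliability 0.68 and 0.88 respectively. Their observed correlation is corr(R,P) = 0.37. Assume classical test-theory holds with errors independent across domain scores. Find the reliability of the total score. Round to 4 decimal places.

0.8394

Var(R+P) = 2 + 2·[0.37] = 2 + 0.74 = 2.74.
With uncorrelated errors the cross-covariances are all true-score covariance, so they carry over unchanged; only the diagonal terms shrink to ρᵢσᵢ².
True-score variance = [0.68 + 0.88] + 0.74 = 1.56 + 0.74 = 2.3.
Reliability = 2.3 / 2.74 = 0.8394.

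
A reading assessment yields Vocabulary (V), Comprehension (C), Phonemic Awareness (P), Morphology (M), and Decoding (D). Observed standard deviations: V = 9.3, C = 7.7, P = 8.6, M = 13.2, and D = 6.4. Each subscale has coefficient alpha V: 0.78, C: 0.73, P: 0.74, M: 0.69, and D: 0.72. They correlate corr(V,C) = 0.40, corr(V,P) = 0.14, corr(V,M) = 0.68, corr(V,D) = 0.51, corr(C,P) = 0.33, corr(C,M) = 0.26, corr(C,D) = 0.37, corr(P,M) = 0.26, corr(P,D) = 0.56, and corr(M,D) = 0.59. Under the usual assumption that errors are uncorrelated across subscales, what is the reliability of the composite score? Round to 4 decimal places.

0.8907

Var(V+C+P+M+D) = 9.3² + 7.7² + 8.6² + 13.2² + 6.4² + 2·[9.3·7.7·0.40 + 9.3·8.6·0.14 + 9.3·13.2·0.68 + 9.3·6.4·0.51 + 7.7·8.6·0.33 + 7.7·13.2·0.26 + 7.7·6.4·0.37 + 8.6·13.2·0.26 + 8.6·6.4·0.56 + 13.2·6.4·0.59] = 434.94 + 660.733 = 1095.67.
With uncorrelated errors the cross-covariances are all true-score covariance, so they carry over unchanged; only the diagonal terms shrink to ρᵢσᵢ².
True-score variance = [9.3²·0.78 + 7.7²·0.73 + 8.6²·0.74 + 13.2²·0.69 + 6.4²·0.72] + 660.733 = 315.191 + 660.733 = 975.924.
Reliability = 975.924 / 1095.67 = 0.8907.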